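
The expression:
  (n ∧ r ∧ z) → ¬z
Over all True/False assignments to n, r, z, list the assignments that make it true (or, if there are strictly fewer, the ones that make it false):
is false only for:
  n=True, r=True, z=True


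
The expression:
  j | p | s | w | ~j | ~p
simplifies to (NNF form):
True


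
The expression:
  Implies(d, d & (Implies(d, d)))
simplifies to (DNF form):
True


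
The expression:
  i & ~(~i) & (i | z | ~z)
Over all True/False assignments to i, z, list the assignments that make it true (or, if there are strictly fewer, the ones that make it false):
is true only for:
  i=True, z=False;
  i=True, z=True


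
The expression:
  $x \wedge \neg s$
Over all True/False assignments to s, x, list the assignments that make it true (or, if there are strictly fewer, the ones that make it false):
is true only for:
  s=False, x=True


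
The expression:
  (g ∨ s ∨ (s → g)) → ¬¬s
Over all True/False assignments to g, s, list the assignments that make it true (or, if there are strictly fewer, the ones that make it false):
is true only for:
  g=False, s=True;
  g=True, s=True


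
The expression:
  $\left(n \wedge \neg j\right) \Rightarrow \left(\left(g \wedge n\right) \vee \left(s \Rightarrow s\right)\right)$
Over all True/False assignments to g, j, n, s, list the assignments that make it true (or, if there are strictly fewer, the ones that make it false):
is always true.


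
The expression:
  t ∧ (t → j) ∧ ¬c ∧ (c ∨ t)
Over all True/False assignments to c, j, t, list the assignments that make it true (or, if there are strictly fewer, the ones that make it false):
is true only for:
  c=False, j=True, t=True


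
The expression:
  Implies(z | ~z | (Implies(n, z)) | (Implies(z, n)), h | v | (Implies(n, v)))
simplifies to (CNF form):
h | v | ~n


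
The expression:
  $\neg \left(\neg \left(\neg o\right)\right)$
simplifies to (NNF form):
$\neg o$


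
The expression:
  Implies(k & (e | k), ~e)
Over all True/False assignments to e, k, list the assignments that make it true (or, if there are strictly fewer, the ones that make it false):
is false only for:
  e=True, k=True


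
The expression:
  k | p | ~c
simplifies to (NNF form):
k | p | ~c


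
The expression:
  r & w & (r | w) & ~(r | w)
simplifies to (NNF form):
False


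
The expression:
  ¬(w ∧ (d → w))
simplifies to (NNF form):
¬w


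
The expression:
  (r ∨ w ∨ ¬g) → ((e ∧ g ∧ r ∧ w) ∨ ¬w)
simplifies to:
(e ∧ g ∧ r) ∨ ¬w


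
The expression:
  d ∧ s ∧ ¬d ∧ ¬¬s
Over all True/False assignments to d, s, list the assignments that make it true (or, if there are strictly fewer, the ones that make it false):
is never true.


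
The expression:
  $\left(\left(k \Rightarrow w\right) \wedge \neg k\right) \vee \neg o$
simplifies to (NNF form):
$\neg k \vee \neg o$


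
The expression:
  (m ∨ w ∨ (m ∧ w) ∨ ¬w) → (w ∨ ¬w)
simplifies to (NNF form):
True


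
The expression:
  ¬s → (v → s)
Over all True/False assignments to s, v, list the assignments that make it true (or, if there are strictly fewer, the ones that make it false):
is false only for:
  s=False, v=True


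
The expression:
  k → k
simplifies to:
True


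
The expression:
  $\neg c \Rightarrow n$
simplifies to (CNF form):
$c \vee n$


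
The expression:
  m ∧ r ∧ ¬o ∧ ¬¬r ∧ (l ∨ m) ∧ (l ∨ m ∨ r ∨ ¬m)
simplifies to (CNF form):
m ∧ r ∧ ¬o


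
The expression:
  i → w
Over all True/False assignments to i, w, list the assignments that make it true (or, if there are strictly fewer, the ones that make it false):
is false only for:
  i=True, w=False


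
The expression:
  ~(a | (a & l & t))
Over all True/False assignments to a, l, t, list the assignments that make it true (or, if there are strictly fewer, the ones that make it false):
is true only for:
  a=False, l=False, t=False;
  a=False, l=False, t=True;
  a=False, l=True, t=False;
  a=False, l=True, t=True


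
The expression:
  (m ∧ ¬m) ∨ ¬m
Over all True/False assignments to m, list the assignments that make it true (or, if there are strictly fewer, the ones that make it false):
is true only for:
  m=False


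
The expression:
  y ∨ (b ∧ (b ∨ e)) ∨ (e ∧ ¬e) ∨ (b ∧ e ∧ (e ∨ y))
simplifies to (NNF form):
b ∨ y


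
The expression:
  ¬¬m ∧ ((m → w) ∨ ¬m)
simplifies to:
m ∧ w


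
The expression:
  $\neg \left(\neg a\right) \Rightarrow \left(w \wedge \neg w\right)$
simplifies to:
$\neg a$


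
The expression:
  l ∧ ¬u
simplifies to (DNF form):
l ∧ ¬u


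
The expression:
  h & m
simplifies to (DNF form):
h & m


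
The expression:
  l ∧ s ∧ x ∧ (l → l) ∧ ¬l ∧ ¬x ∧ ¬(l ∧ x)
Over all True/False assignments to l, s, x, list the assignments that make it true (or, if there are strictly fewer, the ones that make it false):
is never true.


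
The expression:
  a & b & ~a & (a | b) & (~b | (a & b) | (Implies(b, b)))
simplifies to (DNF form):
False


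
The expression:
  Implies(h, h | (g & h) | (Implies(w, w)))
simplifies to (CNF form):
True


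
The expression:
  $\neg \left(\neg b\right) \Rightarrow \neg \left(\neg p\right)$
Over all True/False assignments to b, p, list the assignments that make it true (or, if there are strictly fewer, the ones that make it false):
is false only for:
  b=True, p=False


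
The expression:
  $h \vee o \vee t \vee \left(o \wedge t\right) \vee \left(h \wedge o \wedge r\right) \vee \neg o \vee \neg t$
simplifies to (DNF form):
$\text{True}$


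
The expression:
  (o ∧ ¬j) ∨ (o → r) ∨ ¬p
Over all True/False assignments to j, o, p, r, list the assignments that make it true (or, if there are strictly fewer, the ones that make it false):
is false only for:
  j=True, o=True, p=True, r=False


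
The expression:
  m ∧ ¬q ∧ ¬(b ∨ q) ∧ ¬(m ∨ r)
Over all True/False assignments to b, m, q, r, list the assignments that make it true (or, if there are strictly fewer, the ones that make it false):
is never true.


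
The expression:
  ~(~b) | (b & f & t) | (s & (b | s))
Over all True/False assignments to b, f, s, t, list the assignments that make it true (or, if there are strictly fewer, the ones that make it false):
is false only for:
  b=False, f=False, s=False, t=False;
  b=False, f=False, s=False, t=True;
  b=False, f=True, s=False, t=False;
  b=False, f=True, s=False, t=True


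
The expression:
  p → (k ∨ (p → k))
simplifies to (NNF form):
k ∨ ¬p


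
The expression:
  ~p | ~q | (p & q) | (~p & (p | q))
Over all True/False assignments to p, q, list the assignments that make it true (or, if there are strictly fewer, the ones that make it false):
is always true.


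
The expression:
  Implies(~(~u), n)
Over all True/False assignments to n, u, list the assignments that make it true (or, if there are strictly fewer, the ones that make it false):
is false only for:
  n=False, u=True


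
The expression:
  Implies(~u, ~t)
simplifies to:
u | ~t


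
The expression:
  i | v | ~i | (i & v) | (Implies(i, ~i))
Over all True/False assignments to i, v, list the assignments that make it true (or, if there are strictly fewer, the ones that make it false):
is always true.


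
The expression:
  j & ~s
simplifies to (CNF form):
j & ~s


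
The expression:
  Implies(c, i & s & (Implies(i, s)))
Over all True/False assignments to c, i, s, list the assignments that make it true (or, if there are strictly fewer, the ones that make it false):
is false only for:
  c=True, i=False, s=False;
  c=True, i=False, s=True;
  c=True, i=True, s=False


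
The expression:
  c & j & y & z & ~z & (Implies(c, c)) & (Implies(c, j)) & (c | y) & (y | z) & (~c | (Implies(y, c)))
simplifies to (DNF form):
False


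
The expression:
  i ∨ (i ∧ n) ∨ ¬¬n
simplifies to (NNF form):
i ∨ n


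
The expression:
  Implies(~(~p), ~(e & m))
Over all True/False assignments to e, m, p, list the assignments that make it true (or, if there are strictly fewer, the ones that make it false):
is false only for:
  e=True, m=True, p=True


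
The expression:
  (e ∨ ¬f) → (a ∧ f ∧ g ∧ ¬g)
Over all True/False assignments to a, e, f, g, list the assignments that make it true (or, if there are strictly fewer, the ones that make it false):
is true only for:
  a=False, e=False, f=True, g=False;
  a=False, e=False, f=True, g=True;
  a=True, e=False, f=True, g=False;
  a=True, e=False, f=True, g=True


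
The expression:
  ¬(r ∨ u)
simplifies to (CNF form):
¬r ∧ ¬u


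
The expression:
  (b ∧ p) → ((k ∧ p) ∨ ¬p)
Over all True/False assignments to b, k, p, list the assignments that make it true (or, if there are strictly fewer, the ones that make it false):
is false only for:
  b=True, k=False, p=True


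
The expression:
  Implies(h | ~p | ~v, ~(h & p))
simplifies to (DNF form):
~h | ~p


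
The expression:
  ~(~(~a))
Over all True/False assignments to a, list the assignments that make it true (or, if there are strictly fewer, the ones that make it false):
is true only for:
  a=False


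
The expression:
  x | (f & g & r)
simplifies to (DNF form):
x | (f & g & r)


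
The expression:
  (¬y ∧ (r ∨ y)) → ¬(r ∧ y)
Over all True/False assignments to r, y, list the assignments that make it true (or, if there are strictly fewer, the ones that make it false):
is always true.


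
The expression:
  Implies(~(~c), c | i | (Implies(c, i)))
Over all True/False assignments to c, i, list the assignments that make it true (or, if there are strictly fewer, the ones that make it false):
is always true.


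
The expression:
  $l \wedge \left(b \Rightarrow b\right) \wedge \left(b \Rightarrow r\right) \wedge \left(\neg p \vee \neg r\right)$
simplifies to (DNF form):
$\left(l \wedge r \wedge \neg p\right) \vee \left(l \wedge \neg b \wedge \neg r\right)$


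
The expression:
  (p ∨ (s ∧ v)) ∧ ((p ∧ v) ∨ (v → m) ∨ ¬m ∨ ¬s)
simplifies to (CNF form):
(p ∨ s) ∧ (p ∨ v)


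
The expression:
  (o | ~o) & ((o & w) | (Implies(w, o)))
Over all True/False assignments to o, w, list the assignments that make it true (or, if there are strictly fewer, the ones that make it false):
is false only for:
  o=False, w=True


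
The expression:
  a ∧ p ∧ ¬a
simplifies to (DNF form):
False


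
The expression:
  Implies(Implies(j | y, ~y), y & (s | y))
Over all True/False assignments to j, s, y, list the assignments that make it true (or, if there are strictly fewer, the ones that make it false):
is true only for:
  j=False, s=False, y=True;
  j=False, s=True, y=True;
  j=True, s=False, y=True;
  j=True, s=True, y=True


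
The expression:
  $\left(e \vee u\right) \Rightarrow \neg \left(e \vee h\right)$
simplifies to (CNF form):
$\neg e \wedge \left(\neg h \vee \neg u\right)$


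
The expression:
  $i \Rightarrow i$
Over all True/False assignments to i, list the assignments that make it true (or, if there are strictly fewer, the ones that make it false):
is always true.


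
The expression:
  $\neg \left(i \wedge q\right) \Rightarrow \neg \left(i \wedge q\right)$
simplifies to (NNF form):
$\text{True}$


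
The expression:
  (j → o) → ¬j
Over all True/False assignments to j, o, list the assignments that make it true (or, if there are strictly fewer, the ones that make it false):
is false only for:
  j=True, o=True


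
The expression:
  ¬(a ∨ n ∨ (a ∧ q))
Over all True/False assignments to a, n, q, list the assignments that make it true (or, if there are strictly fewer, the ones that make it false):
is true only for:
  a=False, n=False, q=False;
  a=False, n=False, q=True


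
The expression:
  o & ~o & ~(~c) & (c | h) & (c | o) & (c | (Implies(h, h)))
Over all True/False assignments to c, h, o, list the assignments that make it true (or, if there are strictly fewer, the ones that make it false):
is never true.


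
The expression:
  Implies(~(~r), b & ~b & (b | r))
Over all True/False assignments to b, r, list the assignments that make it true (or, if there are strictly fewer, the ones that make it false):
is true only for:
  b=False, r=False;
  b=True, r=False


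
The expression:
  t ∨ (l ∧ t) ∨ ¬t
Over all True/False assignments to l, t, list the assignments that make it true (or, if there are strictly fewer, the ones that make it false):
is always true.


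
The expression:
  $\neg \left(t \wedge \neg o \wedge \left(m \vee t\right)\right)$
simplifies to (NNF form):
$o \vee \neg t$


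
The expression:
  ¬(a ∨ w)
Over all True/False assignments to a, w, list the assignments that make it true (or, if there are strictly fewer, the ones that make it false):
is true only for:
  a=False, w=False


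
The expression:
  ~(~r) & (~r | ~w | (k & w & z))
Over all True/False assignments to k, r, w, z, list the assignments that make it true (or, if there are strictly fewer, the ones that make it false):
is true only for:
  k=False, r=True, w=False, z=False;
  k=False, r=True, w=False, z=True;
  k=True, r=True, w=False, z=False;
  k=True, r=True, w=False, z=True;
  k=True, r=True, w=True, z=True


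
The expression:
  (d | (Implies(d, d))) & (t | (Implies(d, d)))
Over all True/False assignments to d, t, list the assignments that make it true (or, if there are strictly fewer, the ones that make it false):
is always true.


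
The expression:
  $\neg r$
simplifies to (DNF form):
$\neg r$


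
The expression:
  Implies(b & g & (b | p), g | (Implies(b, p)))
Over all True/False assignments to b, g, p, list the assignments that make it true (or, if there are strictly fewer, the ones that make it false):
is always true.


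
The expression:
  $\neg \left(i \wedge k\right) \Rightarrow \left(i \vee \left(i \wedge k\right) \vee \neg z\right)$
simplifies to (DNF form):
$i \vee \neg z$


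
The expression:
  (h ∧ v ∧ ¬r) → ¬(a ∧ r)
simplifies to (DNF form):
True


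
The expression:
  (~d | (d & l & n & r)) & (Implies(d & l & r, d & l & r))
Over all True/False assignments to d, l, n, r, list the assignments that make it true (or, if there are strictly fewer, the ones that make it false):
is false only for:
  d=True, l=False, n=False, r=False;
  d=True, l=False, n=False, r=True;
  d=True, l=False, n=True, r=False;
  d=True, l=False, n=True, r=True;
  d=True, l=True, n=False, r=False;
  d=True, l=True, n=False, r=True;
  d=True, l=True, n=True, r=False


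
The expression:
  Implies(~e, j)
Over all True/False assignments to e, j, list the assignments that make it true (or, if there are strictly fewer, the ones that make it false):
is false only for:
  e=False, j=False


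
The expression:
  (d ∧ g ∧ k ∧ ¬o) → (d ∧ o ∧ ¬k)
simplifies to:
o ∨ ¬d ∨ ¬g ∨ ¬k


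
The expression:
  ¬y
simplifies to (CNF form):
¬y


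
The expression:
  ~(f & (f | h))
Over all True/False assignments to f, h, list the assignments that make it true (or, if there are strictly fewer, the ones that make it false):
is true only for:
  f=False, h=False;
  f=False, h=True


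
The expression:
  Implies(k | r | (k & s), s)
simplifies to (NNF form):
s | (~k & ~r)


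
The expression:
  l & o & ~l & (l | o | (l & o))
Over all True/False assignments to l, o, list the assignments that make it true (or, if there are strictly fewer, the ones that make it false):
is never true.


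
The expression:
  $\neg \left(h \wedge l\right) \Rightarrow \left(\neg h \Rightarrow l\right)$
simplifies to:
$h \vee l$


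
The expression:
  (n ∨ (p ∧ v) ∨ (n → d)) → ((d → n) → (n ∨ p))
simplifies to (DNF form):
d ∨ n ∨ p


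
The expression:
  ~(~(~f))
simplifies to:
~f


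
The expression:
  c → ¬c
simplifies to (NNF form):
¬c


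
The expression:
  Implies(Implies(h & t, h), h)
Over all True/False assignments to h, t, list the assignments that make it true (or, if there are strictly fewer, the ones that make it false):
is true only for:
  h=True, t=False;
  h=True, t=True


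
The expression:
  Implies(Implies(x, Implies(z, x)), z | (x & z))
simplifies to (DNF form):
z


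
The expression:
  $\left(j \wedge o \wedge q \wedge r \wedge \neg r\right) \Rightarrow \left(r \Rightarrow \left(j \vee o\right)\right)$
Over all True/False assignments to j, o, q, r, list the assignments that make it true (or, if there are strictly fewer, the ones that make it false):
is always true.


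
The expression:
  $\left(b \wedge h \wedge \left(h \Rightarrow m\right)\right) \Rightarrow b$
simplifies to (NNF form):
$\text{True}$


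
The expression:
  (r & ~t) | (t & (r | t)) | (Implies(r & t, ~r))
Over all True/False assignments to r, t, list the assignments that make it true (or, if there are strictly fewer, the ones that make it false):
is always true.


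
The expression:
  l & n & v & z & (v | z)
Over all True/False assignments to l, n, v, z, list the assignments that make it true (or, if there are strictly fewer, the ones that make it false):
is true only for:
  l=True, n=True, v=True, z=True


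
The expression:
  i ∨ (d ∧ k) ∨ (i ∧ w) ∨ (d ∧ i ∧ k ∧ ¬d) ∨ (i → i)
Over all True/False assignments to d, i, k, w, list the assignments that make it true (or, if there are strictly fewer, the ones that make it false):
is always true.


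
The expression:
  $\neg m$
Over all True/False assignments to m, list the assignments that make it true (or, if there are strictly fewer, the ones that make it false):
is true only for:
  m=False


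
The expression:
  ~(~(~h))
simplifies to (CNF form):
~h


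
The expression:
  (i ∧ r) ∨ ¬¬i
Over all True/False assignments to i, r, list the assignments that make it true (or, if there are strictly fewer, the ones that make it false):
is true only for:
  i=True, r=False;
  i=True, r=True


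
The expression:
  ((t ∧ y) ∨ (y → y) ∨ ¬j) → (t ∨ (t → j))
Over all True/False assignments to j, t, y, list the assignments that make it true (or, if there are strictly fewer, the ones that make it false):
is always true.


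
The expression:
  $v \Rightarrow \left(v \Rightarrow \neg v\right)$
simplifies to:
$\neg v$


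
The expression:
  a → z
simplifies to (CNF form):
z ∨ ¬a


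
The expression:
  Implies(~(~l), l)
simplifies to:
True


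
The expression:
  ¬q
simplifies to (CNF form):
¬q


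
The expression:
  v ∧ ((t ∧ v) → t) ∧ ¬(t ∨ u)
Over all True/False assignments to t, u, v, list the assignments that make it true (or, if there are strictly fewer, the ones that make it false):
is true only for:
  t=False, u=False, v=True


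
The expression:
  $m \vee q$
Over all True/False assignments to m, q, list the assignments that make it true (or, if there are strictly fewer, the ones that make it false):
is false only for:
  m=False, q=False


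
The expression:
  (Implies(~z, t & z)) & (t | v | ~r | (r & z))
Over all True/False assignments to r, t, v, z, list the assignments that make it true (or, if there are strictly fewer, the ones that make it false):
is true only for:
  r=False, t=False, v=False, z=True;
  r=False, t=False, v=True, z=True;
  r=False, t=True, v=False, z=True;
  r=False, t=True, v=True, z=True;
  r=True, t=False, v=False, z=True;
  r=True, t=False, v=True, z=True;
  r=True, t=True, v=False, z=True;
  r=True, t=True, v=True, z=True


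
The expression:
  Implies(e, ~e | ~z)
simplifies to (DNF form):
~e | ~z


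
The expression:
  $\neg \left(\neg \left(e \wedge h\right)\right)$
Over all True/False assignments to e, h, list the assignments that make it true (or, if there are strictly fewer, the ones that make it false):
is true only for:
  e=True, h=True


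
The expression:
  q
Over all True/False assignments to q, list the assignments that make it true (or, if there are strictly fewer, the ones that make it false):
is true only for:
  q=True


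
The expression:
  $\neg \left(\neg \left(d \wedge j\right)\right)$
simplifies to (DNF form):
$d \wedge j$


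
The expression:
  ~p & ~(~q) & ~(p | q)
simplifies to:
False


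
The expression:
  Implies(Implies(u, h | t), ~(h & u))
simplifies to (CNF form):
~h | ~u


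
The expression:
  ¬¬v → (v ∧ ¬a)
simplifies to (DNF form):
¬a ∨ ¬v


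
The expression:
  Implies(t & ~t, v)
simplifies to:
True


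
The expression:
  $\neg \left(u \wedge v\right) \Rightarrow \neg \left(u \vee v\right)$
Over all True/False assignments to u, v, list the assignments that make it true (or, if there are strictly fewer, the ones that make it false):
is true only for:
  u=False, v=False;
  u=True, v=True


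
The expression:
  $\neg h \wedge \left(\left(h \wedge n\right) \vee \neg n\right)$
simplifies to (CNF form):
$\neg h \wedge \neg n$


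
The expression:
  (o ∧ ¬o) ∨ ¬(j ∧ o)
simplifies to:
¬j ∨ ¬o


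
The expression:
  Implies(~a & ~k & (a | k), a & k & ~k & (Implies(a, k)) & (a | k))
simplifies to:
True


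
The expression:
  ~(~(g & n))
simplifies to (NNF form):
g & n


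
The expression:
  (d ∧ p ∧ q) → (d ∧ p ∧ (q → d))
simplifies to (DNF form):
True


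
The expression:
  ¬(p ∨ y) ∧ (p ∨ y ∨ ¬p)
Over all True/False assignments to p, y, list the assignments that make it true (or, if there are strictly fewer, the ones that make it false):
is true only for:
  p=False, y=False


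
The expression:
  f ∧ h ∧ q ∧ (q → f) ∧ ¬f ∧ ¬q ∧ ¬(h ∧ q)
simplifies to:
False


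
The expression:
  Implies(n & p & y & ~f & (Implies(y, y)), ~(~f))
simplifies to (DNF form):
f | ~n | ~p | ~y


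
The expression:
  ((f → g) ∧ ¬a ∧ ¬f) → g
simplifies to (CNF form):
a ∨ f ∨ g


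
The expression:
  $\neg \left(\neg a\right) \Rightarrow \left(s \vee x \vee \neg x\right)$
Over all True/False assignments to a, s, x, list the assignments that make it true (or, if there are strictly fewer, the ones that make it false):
is always true.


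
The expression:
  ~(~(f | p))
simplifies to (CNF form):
f | p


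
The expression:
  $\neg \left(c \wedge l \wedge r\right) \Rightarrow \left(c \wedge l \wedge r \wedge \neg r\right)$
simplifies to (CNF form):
$c \wedge l \wedge r$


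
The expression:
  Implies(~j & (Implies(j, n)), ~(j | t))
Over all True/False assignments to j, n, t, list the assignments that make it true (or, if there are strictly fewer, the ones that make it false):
is false only for:
  j=False, n=False, t=True;
  j=False, n=True, t=True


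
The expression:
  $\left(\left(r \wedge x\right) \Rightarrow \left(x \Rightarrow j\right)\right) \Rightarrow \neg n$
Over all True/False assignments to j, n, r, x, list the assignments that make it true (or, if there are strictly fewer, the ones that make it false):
is false only for:
  j=False, n=True, r=False, x=False;
  j=False, n=True, r=False, x=True;
  j=False, n=True, r=True, x=False;
  j=True, n=True, r=False, x=False;
  j=True, n=True, r=False, x=True;
  j=True, n=True, r=True, x=False;
  j=True, n=True, r=True, x=True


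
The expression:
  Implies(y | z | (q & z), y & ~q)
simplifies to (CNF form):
(y | ~z) & (~q | ~y)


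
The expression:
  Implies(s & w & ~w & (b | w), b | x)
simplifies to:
True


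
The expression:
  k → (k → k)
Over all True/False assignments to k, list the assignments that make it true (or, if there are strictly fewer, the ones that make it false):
is always true.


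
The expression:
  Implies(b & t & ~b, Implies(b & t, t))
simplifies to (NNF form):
True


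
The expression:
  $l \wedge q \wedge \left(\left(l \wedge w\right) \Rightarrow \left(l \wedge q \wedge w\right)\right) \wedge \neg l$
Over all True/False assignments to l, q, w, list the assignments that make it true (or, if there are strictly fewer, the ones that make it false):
is never true.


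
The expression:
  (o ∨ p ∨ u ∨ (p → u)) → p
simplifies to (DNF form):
p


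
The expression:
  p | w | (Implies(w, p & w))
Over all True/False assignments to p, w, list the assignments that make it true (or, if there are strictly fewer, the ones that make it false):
is always true.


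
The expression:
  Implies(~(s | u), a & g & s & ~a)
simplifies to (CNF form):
s | u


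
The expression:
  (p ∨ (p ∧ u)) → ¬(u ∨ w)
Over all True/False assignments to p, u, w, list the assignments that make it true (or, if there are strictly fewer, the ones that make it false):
is false only for:
  p=True, u=False, w=True;
  p=True, u=True, w=False;
  p=True, u=True, w=True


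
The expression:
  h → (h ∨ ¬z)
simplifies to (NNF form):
True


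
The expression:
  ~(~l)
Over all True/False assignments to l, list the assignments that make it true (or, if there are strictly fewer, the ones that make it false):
is true only for:
  l=True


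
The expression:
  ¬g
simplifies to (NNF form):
¬g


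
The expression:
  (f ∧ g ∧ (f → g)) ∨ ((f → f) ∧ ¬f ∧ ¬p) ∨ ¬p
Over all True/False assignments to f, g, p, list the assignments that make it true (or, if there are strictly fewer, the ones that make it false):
is false only for:
  f=False, g=False, p=True;
  f=False, g=True, p=True;
  f=True, g=False, p=True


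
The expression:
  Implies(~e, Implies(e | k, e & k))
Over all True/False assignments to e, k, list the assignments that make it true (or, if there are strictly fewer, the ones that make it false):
is false only for:
  e=False, k=True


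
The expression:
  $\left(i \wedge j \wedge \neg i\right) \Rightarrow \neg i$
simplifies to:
$\text{True}$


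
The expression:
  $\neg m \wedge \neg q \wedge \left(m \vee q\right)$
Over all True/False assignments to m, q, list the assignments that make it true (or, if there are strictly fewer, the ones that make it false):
is never true.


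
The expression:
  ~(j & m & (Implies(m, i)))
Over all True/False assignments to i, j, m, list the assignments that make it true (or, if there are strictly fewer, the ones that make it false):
is false only for:
  i=True, j=True, m=True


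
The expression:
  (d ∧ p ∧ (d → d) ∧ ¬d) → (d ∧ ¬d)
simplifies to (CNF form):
True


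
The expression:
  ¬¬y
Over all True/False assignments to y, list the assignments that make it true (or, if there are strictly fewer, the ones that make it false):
is true only for:
  y=True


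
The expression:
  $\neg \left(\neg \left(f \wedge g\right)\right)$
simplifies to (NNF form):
$f \wedge g$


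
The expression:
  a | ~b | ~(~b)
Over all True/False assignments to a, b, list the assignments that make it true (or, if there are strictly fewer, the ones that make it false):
is always true.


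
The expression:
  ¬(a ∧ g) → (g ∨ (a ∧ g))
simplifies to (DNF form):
g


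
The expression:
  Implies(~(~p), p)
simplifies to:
True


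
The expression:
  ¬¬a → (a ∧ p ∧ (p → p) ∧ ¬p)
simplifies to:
¬a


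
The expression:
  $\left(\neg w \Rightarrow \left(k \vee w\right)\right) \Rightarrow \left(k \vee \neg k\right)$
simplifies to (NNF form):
$\text{True}$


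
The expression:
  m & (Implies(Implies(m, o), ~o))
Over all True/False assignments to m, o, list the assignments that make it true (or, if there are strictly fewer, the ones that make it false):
is true only for:
  m=True, o=False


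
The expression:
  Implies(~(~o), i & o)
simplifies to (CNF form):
i | ~o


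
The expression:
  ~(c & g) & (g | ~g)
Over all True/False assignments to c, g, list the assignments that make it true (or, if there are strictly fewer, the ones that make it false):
is false only for:
  c=True, g=True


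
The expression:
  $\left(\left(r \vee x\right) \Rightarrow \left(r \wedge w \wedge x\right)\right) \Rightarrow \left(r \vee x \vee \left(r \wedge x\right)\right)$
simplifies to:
$r \vee x$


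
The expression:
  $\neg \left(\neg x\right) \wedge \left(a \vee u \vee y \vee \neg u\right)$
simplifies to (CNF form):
$x$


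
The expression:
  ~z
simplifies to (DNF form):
~z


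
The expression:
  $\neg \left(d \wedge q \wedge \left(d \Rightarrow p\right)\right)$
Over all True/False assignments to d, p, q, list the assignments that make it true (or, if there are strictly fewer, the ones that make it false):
is false only for:
  d=True, p=True, q=True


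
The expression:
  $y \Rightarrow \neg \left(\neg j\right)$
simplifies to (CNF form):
$j \vee \neg y$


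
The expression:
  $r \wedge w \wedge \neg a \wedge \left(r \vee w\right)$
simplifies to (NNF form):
$r \wedge w \wedge \neg a$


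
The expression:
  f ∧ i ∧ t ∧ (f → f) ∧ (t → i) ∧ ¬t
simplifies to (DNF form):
False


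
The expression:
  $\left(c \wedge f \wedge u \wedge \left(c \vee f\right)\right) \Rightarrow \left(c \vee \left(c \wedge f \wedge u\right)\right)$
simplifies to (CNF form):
$\text{True}$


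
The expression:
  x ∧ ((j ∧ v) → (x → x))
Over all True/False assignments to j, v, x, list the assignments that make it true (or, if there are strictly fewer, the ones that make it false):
is true only for:
  j=False, v=False, x=True;
  j=False, v=True, x=True;
  j=True, v=False, x=True;
  j=True, v=True, x=True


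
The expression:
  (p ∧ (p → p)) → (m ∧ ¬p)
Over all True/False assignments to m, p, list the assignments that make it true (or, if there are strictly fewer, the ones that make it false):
is true only for:
  m=False, p=False;
  m=True, p=False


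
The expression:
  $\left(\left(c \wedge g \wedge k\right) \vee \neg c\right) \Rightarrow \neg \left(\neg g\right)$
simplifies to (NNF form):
$c \vee g$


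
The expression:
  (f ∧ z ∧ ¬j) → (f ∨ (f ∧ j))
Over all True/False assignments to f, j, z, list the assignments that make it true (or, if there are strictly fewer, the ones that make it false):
is always true.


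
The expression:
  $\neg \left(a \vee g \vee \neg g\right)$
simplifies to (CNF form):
$\text{False}$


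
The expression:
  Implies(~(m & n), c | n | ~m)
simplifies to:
c | n | ~m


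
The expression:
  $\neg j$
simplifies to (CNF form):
$\neg j$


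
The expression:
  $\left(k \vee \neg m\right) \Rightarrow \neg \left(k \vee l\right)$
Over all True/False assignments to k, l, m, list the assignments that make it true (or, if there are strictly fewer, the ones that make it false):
is true only for:
  k=False, l=False, m=False;
  k=False, l=False, m=True;
  k=False, l=True, m=True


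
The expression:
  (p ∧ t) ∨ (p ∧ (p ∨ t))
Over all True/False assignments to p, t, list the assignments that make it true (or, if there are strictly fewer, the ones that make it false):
is true only for:
  p=True, t=False;
  p=True, t=True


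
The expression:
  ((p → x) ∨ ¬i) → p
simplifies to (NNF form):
p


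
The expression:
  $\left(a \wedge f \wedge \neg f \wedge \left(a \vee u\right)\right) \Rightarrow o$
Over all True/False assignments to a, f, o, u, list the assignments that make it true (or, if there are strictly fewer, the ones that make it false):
is always true.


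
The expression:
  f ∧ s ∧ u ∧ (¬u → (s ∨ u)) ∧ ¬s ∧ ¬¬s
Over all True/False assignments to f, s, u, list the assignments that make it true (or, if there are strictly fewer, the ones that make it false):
is never true.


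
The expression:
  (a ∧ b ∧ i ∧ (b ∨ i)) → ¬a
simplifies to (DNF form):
¬a ∨ ¬b ∨ ¬i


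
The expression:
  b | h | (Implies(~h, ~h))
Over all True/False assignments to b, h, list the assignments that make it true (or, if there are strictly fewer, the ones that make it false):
is always true.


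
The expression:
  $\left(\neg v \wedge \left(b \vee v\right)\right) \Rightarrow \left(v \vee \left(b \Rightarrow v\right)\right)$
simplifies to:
$v \vee \neg b$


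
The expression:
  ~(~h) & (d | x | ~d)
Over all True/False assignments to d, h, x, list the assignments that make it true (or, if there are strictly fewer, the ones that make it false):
is true only for:
  d=False, h=True, x=False;
  d=False, h=True, x=True;
  d=True, h=True, x=False;
  d=True, h=True, x=True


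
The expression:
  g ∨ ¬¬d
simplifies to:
d ∨ g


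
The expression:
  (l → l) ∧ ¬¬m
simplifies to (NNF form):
m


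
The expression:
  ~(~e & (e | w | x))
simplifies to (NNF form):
e | (~w & ~x)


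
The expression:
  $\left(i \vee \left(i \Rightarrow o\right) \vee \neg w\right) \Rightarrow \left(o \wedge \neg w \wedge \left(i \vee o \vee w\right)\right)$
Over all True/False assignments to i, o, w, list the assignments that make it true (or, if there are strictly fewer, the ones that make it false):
is true only for:
  i=False, o=True, w=False;
  i=True, o=True, w=False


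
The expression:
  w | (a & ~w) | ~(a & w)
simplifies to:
True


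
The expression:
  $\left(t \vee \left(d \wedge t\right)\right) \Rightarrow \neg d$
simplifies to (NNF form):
$\neg d \vee \neg t$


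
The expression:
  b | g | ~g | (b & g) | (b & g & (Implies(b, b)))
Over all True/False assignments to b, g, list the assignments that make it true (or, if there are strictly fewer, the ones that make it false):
is always true.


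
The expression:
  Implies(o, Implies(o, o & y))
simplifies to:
y | ~o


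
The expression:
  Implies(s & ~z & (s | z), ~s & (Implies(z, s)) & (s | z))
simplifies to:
z | ~s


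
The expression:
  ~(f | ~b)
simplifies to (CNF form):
b & ~f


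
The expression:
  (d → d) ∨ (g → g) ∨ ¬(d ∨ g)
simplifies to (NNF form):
True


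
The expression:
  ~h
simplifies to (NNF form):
~h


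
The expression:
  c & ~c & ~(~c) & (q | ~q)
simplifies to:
False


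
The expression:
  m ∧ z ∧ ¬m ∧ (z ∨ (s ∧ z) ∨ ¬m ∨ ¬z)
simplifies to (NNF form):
False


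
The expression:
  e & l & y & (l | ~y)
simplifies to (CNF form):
e & l & y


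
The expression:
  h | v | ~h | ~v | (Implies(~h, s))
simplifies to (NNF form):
True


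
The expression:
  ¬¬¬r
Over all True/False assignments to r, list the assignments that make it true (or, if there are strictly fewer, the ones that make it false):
is true only for:
  r=False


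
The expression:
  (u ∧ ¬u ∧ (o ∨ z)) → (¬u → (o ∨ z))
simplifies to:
True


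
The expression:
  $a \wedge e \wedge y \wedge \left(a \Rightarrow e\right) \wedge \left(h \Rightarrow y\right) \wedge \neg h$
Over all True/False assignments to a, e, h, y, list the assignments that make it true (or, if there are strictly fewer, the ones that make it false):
is true only for:
  a=True, e=True, h=False, y=True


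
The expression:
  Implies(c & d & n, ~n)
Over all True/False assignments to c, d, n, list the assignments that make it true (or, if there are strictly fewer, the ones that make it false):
is false only for:
  c=True, d=True, n=True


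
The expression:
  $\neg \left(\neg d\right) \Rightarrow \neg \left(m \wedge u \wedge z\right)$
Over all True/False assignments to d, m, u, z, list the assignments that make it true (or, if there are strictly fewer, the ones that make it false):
is false only for:
  d=True, m=True, u=True, z=True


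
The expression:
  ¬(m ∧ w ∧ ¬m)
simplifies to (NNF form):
True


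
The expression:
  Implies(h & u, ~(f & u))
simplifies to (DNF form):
~f | ~h | ~u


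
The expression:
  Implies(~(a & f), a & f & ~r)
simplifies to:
a & f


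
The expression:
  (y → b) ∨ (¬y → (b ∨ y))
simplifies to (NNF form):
True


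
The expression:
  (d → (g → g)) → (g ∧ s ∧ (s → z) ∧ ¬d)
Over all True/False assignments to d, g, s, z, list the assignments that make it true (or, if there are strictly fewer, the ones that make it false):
is true only for:
  d=False, g=True, s=True, z=True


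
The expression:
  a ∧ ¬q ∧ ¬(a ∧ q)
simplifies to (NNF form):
a ∧ ¬q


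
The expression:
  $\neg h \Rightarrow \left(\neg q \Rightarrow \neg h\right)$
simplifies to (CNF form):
$\text{True}$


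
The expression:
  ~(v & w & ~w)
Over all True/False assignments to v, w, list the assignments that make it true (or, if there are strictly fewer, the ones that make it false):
is always true.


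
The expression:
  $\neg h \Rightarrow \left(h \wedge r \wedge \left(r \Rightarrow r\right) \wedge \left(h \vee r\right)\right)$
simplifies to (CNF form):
$h$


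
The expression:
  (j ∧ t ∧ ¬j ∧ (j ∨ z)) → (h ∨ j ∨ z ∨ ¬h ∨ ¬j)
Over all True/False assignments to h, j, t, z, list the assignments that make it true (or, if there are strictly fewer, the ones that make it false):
is always true.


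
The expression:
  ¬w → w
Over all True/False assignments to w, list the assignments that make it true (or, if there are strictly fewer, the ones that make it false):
is true only for:
  w=True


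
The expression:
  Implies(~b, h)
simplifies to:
b | h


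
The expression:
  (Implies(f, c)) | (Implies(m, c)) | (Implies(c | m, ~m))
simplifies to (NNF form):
c | ~f | ~m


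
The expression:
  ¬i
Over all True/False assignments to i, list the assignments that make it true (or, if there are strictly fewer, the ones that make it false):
is true only for:
  i=False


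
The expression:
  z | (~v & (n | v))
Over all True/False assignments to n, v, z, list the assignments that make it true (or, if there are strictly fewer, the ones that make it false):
is false only for:
  n=False, v=False, z=False;
  n=False, v=True, z=False;
  n=True, v=True, z=False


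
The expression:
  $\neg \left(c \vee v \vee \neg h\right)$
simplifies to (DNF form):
$h \wedge \neg c \wedge \neg v$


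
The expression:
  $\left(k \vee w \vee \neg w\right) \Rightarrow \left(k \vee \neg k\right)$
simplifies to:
$\text{True}$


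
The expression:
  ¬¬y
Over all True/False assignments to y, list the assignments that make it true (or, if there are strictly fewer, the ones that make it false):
is true only for:
  y=True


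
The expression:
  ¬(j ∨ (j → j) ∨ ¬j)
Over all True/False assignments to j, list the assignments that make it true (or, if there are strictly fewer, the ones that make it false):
is never true.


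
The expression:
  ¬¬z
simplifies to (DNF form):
z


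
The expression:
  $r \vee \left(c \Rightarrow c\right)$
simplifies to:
$\text{True}$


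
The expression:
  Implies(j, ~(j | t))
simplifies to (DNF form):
~j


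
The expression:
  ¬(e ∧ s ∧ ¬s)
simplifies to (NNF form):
True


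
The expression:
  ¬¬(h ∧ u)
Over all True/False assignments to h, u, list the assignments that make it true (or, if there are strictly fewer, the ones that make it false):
is true only for:
  h=True, u=True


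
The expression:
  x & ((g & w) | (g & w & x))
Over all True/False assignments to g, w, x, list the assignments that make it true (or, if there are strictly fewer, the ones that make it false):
is true only for:
  g=True, w=True, x=True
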